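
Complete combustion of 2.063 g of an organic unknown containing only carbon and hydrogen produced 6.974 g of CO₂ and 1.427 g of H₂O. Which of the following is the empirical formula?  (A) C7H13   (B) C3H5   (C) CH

mol C = 6.974 g CO₂ ÷ 44.009 g/mol = 0.15847 mol
mol H = 2 × 1.427 g H₂O ÷ 18.015 g/mol = 0.15842 mol
Divide by the smallest (0.15842 mol): C 1.000, H 1.000

(C) CH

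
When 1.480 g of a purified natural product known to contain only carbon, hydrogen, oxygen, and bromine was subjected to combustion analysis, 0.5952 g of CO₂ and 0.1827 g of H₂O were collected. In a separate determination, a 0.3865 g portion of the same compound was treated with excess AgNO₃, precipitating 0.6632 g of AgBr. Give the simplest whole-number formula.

C2H3Br2O2

mol C = 0.5952 g CO₂ ÷ 44.009 g/mol = 0.013525 mol
mol H = 2 × 0.1827 g H₂O ÷ 18.015 g/mol = 0.020283 mol
From the AgBr data: mol Br per gram of compound = (0.6632 ÷ 187.772) ÷ 0.3865 = 0.0091383 mol/g, so in the 1.480 g combustion sample mol Br = 0.013525 mol
mass O = 1.480 − (0.16244 + 0.020445 + 1.0807) = 0.21644 g → mol O = 0.21644 ÷ 15.999 = 0.013528 mol
Divide by the smallest (0.013525 mol): C 1.000, H 1.500, Br 1.000, O 1.000
Multiplying each by 2 gives whole numbers: C 2.00, H 3.00, Br 2.00, O 2.00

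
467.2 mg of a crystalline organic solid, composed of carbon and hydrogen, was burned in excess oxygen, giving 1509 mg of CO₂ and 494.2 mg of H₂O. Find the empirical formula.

mol C = 1.509 g CO₂ ÷ 44.009 g/mol = 0.034288 mol
mol H = 2 × 0.4942 g H₂O ÷ 18.015 g/mol = 0.054865 mol
Divide by the smallest (0.034288 mol): C 1.000, H 1.600
Multiplying each by 5 gives whole numbers: C 5.00, H 8.00

C5H8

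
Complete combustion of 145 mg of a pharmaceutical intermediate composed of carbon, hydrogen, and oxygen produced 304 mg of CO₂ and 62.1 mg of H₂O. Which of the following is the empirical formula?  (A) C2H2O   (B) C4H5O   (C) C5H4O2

(A) C2H2O

mol C = 0.304 g CO₂ ÷ 44.009 g/mol = 0.006908 mol
mol H = 2 × 0.0621 g H₂O ÷ 18.015 g/mol = 0.006894 mol
mass O = 0.145 − (0.08297 + 0.006949) = 0.05508 g → mol O = 0.05508 ÷ 15.999 = 0.003443 mol
Divide by the smallest (0.003443 mol): C 2.006, H 2.002, O 1.000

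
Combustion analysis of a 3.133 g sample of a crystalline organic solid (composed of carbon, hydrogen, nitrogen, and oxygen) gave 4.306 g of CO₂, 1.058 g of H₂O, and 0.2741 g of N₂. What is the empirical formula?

C5H6NO5

mol C = 4.306 g CO₂ ÷ 44.009 g/mol = 0.097844 mol
mol H = 2 × 1.058 g H₂O ÷ 18.015 g/mol = 0.11746 mol
mol N = 2 × 0.2741 g N₂ ÷ 28.014 g/mol = 0.019569 mol
mass O = 3.133 − (1.1752 + 0.11840 + 0.27410) = 1.5653 g → mol O = 1.5653 ÷ 15.999 = 0.097838 mol
Divide by the smallest (0.019569 mol): C 5.000, H 6.002, N 1.000, O 5.000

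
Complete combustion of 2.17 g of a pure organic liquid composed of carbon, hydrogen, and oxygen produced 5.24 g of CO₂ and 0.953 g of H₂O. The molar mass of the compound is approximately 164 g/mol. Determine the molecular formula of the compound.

mol C = 5.24 g CO₂ ÷ 44.009 g/mol = 0.1191 mol
mol H = 2 × 0.953 g H₂O ÷ 18.015 g/mol = 0.1058 mol
mass O = 2.17 − (1.430 + 0.1066) = 0.6332 g → mol O = 0.6332 ÷ 15.999 = 0.03958 mol
Divide by the smallest (0.03958 mol): C 3.008, H 2.673, O 1.000
Multiplying each by 3 gives whole numbers: C 9.02, H 8.02, O 3.00
Empirical formula: C9H8O3
Empirical-formula mass = 164.16 g/mol; 164 ÷ 164.16 ≈ 1, so the molecular formula is C9H8O3.

C9H8O3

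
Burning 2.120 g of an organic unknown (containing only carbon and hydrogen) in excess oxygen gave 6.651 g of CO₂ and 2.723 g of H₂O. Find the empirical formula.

CH2

mol C = 6.651 g CO₂ ÷ 44.009 g/mol = 0.15113 mol
mol H = 2 × 2.723 g H₂O ÷ 18.015 g/mol = 0.30230 mol
Divide by the smallest (0.15113 mol): C 1.000, H 2.000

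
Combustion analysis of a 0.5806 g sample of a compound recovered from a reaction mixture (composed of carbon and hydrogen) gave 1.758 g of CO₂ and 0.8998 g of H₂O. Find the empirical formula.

C2H5

mol C = 1.758 g CO₂ ÷ 44.009 g/mol = 0.039946 mol
mol H = 2 × 0.8998 g H₂O ÷ 18.015 g/mol = 0.099895 mol
Divide by the smallest (0.039946 mol): C 1.000, H 2.501
Multiplying each by 2 gives whole numbers: C 2.00, H 5.00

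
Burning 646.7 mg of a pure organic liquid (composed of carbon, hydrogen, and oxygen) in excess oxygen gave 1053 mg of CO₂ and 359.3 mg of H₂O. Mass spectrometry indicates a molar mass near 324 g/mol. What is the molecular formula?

mol C = 1.053 g CO₂ ÷ 44.009 g/mol = 0.023927 mol
mol H = 2 × 0.3593 g H₂O ÷ 18.015 g/mol = 0.039889 mol
mass O = 0.6467 − (0.28739 + 0.040208) = 0.31911 g → mol O = 0.31911 ÷ 15.999 = 0.019945 mol
Divide by the smallest (0.019945 mol): C 1.200, H 2.000, O 1.000
Multiplying each by 5 gives whole numbers: C 6.00, H 10.00, O 5.00
Empirical formula: C6H10O5
Empirical-formula mass = 162.14 g/mol; 324 ÷ 162.14 ≈ 2, so the molecular formula is C12H20O10.

C12H20O10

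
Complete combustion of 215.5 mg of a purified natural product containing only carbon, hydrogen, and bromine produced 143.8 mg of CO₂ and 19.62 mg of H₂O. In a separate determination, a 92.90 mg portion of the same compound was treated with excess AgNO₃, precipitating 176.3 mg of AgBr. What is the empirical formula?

C3H2Br2

mol C = 0.1438 g CO₂ ÷ 44.009 g/mol = 0.0032675 mol
mol H = 2 × 0.01962 g H₂O ÷ 18.015 g/mol = 0.0021782 mol
From the AgBr data: mol Br per gram of compound = (0.1763 ÷ 187.772) ÷ 0.09290 = 0.010107 mol/g, so in the 0.2155 g combustion sample mol Br = 0.0021780 mol
Divide by the smallest (0.0021780 mol): C 1.500, H 1.000, Br 1.000
Multiplying each by 2 gives whole numbers: C 3.00, H 2.00, Br 2.00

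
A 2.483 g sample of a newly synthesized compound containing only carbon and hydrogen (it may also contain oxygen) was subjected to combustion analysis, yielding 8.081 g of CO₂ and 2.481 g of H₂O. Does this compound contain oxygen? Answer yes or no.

no

mol C = 8.081 g CO₂ ÷ 44.009 g/mol = 0.18362 mol
mol H = 2 × 2.481 g H₂O ÷ 18.015 g/mol = 0.27544 mol
C and H together account for 2.4831 g — essentially the entire 2.483 g sample — so the compound contains no oxygen.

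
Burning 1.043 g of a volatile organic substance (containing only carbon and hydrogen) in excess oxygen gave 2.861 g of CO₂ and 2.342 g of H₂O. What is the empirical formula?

CH4

mol C = 2.861 g CO₂ ÷ 44.009 g/mol = 0.065009 mol
mol H = 2 × 2.342 g H₂O ÷ 18.015 g/mol = 0.26001 mol
Divide by the smallest (0.065009 mol): C 1.000, H 4.000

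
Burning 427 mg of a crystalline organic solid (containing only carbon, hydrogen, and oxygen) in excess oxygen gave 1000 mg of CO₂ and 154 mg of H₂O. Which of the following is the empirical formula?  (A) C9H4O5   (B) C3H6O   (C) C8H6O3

mol C = 1.00 g CO₂ ÷ 44.009 g/mol = 0.02272 mol
mol H = 2 × 0.154 g H₂O ÷ 18.015 g/mol = 0.01710 mol
mass O = 0.427 − (0.2729 + 0.01723) = 0.1368 g → mol O = 0.1368 ÷ 15.999 = 0.008553 mol
Divide by the smallest (0.008553 mol): C 2.657, H 1.999, O 1.000
Multiplying each by 3 gives whole numbers: C 7.97, H 6.00, O 3.00

(C) C8H6O3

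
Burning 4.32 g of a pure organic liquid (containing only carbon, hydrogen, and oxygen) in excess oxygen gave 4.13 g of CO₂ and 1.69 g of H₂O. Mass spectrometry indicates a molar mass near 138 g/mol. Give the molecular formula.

mol C = 4.13 g CO₂ ÷ 44.009 g/mol = 0.09384 mol
mol H = 2 × 1.69 g H₂O ÷ 18.015 g/mol = 0.1876 mol
mass O = 4.32 − (1.127 + 0.1891) = 3.004 g → mol O = 3.004 ÷ 15.999 = 0.1877 mol
Divide by the smallest (0.09384 mol): C 1.000, H 1.999, O 2.001
Empirical formula: CH2O2
Empirical-formula mass = 46.02 g/mol; 138 ÷ 46.02 ≈ 3, so the molecular formula is C3H6O6.

C3H6O6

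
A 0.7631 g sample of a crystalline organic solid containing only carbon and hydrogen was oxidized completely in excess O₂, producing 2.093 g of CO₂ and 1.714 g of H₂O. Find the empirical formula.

CH4

mol C = 2.093 g CO₂ ÷ 44.009 g/mol = 0.047558 mol
mol H = 2 × 1.714 g H₂O ÷ 18.015 g/mol = 0.19029 mol
Divide by the smallest (0.047558 mol): C 1.000, H 4.001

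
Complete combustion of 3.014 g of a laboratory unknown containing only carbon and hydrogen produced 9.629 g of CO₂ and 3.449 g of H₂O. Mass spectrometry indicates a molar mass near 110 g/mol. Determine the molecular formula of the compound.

C8H14

mol C = 9.629 g CO₂ ÷ 44.009 g/mol = 0.21880 mol
mol H = 2 × 3.449 g H₂O ÷ 18.015 g/mol = 0.38290 mol
Divide by the smallest (0.21880 mol): C 1.000, H 1.750
Multiplying each by 4 gives whole numbers: C 4.00, H 7.00
Empirical formula: C4H7
Empirical-formula mass = 55.10 g/mol; 110 ÷ 55.10 ≈ 2, so the molecular formula is C8H14.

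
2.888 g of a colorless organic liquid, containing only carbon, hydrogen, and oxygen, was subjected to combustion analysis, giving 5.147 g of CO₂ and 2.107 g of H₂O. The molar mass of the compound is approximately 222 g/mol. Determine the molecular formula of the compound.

mol C = 5.147 g CO₂ ÷ 44.009 g/mol = 0.11695 mol
mol H = 2 × 2.107 g H₂O ÷ 18.015 g/mol = 0.23392 mol
mass O = 2.888 − (1.4047 + 0.23579) = 1.2475 g → mol O = 1.2475 ÷ 15.999 = 0.077973 mol
Divide by the smallest (0.077973 mol): C 1.500, H 3.000, O 1.000
Multiplying each by 2 gives whole numbers: C 3.00, H 6.00, O 2.00
Empirical formula: C3H6O2
Empirical-formula mass = 74.08 g/mol; 222 ÷ 74.08 ≈ 3, so the molecular formula is C9H18O6.

C9H18O6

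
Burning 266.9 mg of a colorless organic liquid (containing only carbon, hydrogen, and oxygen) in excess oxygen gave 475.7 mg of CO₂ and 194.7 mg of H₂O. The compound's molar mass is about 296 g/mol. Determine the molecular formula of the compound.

mol C = 0.4757 g CO₂ ÷ 44.009 g/mol = 0.010809 mol
mol H = 2 × 0.1947 g H₂O ÷ 18.015 g/mol = 0.021615 mol
mass O = 0.2669 − (0.12983 + 0.021788) = 0.11528 g → mol O = 0.11528 ÷ 15.999 = 0.0072056 mol
Divide by the smallest (0.0072056 mol): C 1.500, H 3.000, O 1.000
Multiplying each by 2 gives whole numbers: C 3.00, H 6.00, O 2.00
Empirical formula: C3H6O2
Empirical-formula mass = 74.08 g/mol; 296 ÷ 74.08 ≈ 4, so the molecular formula is C12H24O8.

C12H24O8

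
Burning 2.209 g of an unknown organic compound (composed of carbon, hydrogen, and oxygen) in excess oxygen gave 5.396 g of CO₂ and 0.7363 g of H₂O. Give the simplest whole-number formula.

C3H2O

mol C = 5.396 g CO₂ ÷ 44.009 g/mol = 0.12261 mol
mol H = 2 × 0.7363 g H₂O ÷ 18.015 g/mol = 0.081743 mol
mass O = 2.209 − (1.4727 + 0.082397) = 0.65392 g → mol O = 0.65392 ÷ 15.999 = 0.040872 mol
Divide by the smallest (0.040872 mol): C 3.000, H 2.000, O 1.000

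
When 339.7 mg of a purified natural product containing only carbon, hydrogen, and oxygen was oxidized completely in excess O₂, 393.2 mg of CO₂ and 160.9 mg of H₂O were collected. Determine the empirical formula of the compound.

mol C = 0.3932 g CO₂ ÷ 44.009 g/mol = 0.0089345 mol
mol H = 2 × 0.1609 g H₂O ÷ 18.015 g/mol = 0.017863 mol
mass O = 0.3397 − (0.10731 + 0.018006) = 0.21438 g → mol O = 0.21438 ÷ 15.999 = 0.013400 mol
Divide by the smallest (0.0089345 mol): C 1.000, H 1.999, O 1.500
Multiplying each by 2 gives whole numbers: C 2.00, H 4.00, O 3.00

C2H4O3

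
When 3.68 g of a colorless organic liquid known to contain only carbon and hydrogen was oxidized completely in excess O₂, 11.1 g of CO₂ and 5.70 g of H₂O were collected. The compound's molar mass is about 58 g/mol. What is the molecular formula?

C4H10

mol C = 11.1 g CO₂ ÷ 44.009 g/mol = 0.2522 mol
mol H = 2 × 5.70 g H₂O ÷ 18.015 g/mol = 0.6328 mol
Divide by the smallest (0.2522 mol): C 1.000, H 2.509
Multiplying each by 2 gives whole numbers: C 2.00, H 5.02
Empirical formula: C2H5
Empirical-formula mass = 29.06 g/mol; 58 ÷ 29.06 ≈ 2, so the molecular formula is C4H10.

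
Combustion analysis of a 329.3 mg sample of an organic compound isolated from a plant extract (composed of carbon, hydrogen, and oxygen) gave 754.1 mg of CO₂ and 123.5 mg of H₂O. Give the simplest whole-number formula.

mol C = 0.7541 g CO₂ ÷ 44.009 g/mol = 0.017135 mol
mol H = 2 × 0.1235 g H₂O ÷ 18.015 g/mol = 0.013711 mol
mass O = 0.3293 − (0.20581 + 0.013820) = 0.10967 g → mol O = 0.10967 ÷ 15.999 = 0.0068548 mol
Divide by the smallest (0.0068548 mol): C 2.500, H 2.000, O 1.000
Multiplying each by 2 gives whole numbers: C 5.00, H 4.00, O 2.00

C5H4O2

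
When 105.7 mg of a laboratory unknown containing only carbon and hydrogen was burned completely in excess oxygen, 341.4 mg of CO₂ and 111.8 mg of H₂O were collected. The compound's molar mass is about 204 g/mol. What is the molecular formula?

mol C = 0.3414 g CO₂ ÷ 44.009 g/mol = 0.0077575 mol
mol H = 2 × 0.1118 g H₂O ÷ 18.015 g/mol = 0.012412 mol
Divide by the smallest (0.0077575 mol): C 1.000, H 1.600
Multiplying each by 5 gives whole numbers: C 5.00, H 8.00
Empirical formula: C5H8
Empirical-formula mass = 68.12 g/mol; 204 ÷ 68.12 ≈ 3, so the molecular formula is C15H24.

C15H24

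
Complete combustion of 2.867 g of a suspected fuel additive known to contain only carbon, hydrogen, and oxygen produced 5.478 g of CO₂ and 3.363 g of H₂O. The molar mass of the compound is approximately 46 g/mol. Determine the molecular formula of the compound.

C2H6O

mol C = 5.478 g CO₂ ÷ 44.009 g/mol = 0.12447 mol
mol H = 2 × 3.363 g H₂O ÷ 18.015 g/mol = 0.37336 mol
mass O = 2.867 − (1.4951 + 0.37634) = 0.99559 g → mol O = 0.99559 ÷ 15.999 = 0.062229 mol
Divide by the smallest (0.062229 mol): C 2.000, H 6.000, O 1.000
Empirical formula: C2H6O
Empirical-formula mass = 46.07 g/mol; 46 ÷ 46.07 ≈ 1, so the molecular formula is C2H6O.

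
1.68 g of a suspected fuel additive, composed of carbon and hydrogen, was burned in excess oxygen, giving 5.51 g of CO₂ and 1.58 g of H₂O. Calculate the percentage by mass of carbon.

mol C = 5.51 g CO₂ ÷ 44.009 g/mol = 0.1252 mol
mol H = 2 × 1.58 g H₂O ÷ 18.015 g/mol = 0.1754 mol
mass % C = 1.504 g ÷ 1.68 g × 100%

89.5%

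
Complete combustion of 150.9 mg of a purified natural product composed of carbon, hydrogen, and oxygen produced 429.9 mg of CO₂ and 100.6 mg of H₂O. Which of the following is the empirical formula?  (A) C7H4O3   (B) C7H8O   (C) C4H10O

mol C = 0.4299 g CO₂ ÷ 44.009 g/mol = 0.0097685 mol
mol H = 2 × 0.1006 g H₂O ÷ 18.015 g/mol = 0.011168 mol
mass O = 0.1509 − (0.11733 + 0.011258) = 0.022313 g → mol O = 0.022313 ÷ 15.999 = 0.0013947 mol
Divide by the smallest (0.0013947 mol): C 7.004, H 8.008, O 1.000

(B) C7H8O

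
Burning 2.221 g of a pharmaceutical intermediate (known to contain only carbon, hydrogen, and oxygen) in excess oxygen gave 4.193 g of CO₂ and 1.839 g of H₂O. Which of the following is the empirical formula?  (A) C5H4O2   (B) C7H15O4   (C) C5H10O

(B) C7H15O4

mol C = 4.193 g CO₂ ÷ 44.009 g/mol = 0.095276 mol
mol H = 2 × 1.839 g H₂O ÷ 18.015 g/mol = 0.20416 mol
mass O = 2.221 − (1.1444 + 0.20580) = 0.87084 g → mol O = 0.87084 ÷ 15.999 = 0.054431 mol
Divide by the smallest (0.054431 mol): C 1.750, H 3.751, O 1.000
Multiplying each by 4 gives whole numbers: C 7.00, H 15.00, O 4.00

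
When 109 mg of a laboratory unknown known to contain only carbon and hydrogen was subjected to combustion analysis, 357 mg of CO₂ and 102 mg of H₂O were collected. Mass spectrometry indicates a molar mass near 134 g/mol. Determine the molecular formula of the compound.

C10H14

mol C = 0.357 g CO₂ ÷ 44.009 g/mol = 0.008112 mol
mol H = 2 × 0.102 g H₂O ÷ 18.015 g/mol = 0.01132 mol
Divide by the smallest (0.008112 mol): C 1.000, H 1.396
Multiplying each by 5 gives whole numbers: C 5.00, H 6.98
Empirical formula: C5H7
Empirical-formula mass = 67.11 g/mol; 134 ÷ 67.11 ≈ 2, so the molecular formula is C10H14.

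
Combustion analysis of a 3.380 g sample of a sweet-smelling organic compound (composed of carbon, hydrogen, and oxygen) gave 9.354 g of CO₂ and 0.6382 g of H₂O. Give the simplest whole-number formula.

C9H3O2

mol C = 9.354 g CO₂ ÷ 44.009 g/mol = 0.21255 mol
mol H = 2 × 0.6382 g H₂O ÷ 18.015 g/mol = 0.070852 mol
mass O = 3.380 − (2.5529 + 0.071419) = 0.75567 g → mol O = 0.75567 ÷ 15.999 = 0.047233 mol
Divide by the smallest (0.047233 mol): C 4.500, H 1.500, O 1.000
Multiplying each by 2 gives whole numbers: C 9.00, H 3.00, O 2.00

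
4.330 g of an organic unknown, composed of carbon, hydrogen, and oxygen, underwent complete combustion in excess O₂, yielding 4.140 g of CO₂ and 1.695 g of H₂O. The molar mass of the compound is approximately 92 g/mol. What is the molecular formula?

mol C = 4.140 g CO₂ ÷ 44.009 g/mol = 0.094072 mol
mol H = 2 × 1.695 g H₂O ÷ 18.015 g/mol = 0.18818 mol
mass O = 4.330 − (1.1299 + 0.18968) = 3.0104 g → mol O = 3.0104 ÷ 15.999 = 0.18816 mol
Divide by the smallest (0.094072 mol): C 1.000, H 2.000, O 2.000
Empirical formula: CH2O2
Empirical-formula mass = 46.02 g/mol; 92 ÷ 46.02 ≈ 2, so the molecular formula is C2H4O4.

C2H4O4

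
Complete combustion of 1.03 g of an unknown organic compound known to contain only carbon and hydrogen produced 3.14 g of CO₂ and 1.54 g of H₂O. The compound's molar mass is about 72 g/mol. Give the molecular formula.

mol C = 3.14 g CO₂ ÷ 44.009 g/mol = 0.07135 mol
mol H = 2 × 1.54 g H₂O ÷ 18.015 g/mol = 0.1710 mol
Divide by the smallest (0.07135 mol): C 1.000, H 2.396
Multiplying each by 5 gives whole numbers: C 5.00, H 11.98
Empirical formula: C5H12
Empirical-formula mass = 72.15 g/mol; 72 ÷ 72.15 ≈ 1, so the molecular formula is C5H12.

C5H12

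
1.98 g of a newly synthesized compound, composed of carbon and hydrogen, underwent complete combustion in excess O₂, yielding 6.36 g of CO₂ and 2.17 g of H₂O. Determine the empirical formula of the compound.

mol C = 6.36 g CO₂ ÷ 44.009 g/mol = 0.1445 mol
mol H = 2 × 2.17 g H₂O ÷ 18.015 g/mol = 0.2409 mol
Divide by the smallest (0.1445 mol): C 1.000, H 1.667
Multiplying each by 3 gives whole numbers: C 3.00, H 5.00

C3H5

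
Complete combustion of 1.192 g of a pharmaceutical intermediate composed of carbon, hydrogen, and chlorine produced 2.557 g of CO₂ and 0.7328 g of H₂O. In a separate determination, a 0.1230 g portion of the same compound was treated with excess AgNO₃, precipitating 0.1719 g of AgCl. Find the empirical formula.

mol C = 2.557 g CO₂ ÷ 44.009 g/mol = 0.058102 mol
mol H = 2 × 0.7328 g H₂O ÷ 18.015 g/mol = 0.081354 mol
From the AgCl data: mol Cl per gram of compound = (0.1719 ÷ 143.318) ÷ 0.1230 = 0.0097515 mol/g, so in the 1.192 g combustion sample mol Cl = 0.011624 mol
Divide by the smallest (0.011624 mol): C 4.999, H 6.999, Cl 1.000

C5H7Cl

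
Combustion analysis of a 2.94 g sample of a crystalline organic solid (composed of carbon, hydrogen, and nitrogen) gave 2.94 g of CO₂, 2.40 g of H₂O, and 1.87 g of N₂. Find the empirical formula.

mol C = 2.94 g CO₂ ÷ 44.009 g/mol = 0.06680 mol
mol H = 2 × 2.40 g H₂O ÷ 18.015 g/mol = 0.2664 mol
mol N = 2 × 1.87 g N₂ ÷ 28.014 g/mol = 0.1335 mol
Divide by the smallest (0.06680 mol): C 1.000, H 3.988, N 1.998

CH4N2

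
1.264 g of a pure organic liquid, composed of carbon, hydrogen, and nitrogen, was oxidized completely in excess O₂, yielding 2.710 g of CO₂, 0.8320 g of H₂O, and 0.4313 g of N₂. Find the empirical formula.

mol C = 2.710 g CO₂ ÷ 44.009 g/mol = 0.061578 mol
mol H = 2 × 0.8320 g H₂O ÷ 18.015 g/mol = 0.092367 mol
mol N = 2 × 0.4313 g N₂ ÷ 28.014 g/mol = 0.030792 mol
Divide by the smallest (0.030792 mol): C 2.000, H 3.000, N 1.000

C2H3N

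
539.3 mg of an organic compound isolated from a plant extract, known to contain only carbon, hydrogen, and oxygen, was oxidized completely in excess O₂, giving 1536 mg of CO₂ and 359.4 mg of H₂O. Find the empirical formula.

C7H8O

mol C = 1.536 g CO₂ ÷ 44.009 g/mol = 0.034902 mol
mol H = 2 × 0.3594 g H₂O ÷ 18.015 g/mol = 0.039900 mol
mass O = 0.5393 − (0.41921 + 0.040219) = 0.079873 g → mol O = 0.079873 ÷ 15.999 = 0.0049924 mol
Divide by the smallest (0.0049924 mol): C 6.991, H 7.992, O 1.000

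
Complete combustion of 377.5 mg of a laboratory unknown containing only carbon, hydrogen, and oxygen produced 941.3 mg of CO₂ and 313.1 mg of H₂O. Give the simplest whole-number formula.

C8H13O2

mol C = 0.9413 g CO₂ ÷ 44.009 g/mol = 0.021389 mol
mol H = 2 × 0.3131 g H₂O ÷ 18.015 g/mol = 0.034760 mol
mass O = 0.3775 − (0.25690 + 0.035038) = 0.085561 g → mol O = 0.085561 ÷ 15.999 = 0.0053479 mol
Divide by the smallest (0.0053479 mol): C 3.999, H 6.500, O 1.000
Multiplying each by 2 gives whole numbers: C 8.00, H 13.00, O 2.00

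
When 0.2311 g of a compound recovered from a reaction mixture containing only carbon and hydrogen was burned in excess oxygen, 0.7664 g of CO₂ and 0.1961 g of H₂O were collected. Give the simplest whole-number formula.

mol C = 0.7664 g CO₂ ÷ 44.009 g/mol = 0.017415 mol
mol H = 2 × 0.1961 g H₂O ÷ 18.015 g/mol = 0.021771 mol
Divide by the smallest (0.017415 mol): C 1.000, H 1.250
Multiplying each by 4 gives whole numbers: C 4.00, H 5.00

C4H5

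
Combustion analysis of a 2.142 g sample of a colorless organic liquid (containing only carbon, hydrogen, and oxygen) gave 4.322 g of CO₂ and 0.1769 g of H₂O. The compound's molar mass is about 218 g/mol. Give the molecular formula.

C10H2O6

mol C = 4.322 g CO₂ ÷ 44.009 g/mol = 0.098207 mol
mol H = 2 × 0.1769 g H₂O ÷ 18.015 g/mol = 0.019639 mol
mass O = 2.142 − (1.1796 + 0.019796) = 0.94264 g → mol O = 0.94264 ÷ 15.999 = 0.058919 mol
Divide by the smallest (0.019639 mol): C 5.001, H 1.000, O 3.000
Empirical formula: C5HO3
Empirical-formula mass = 109.06 g/mol; 218 ÷ 109.06 ≈ 2, so the molecular formula is C10H2O6.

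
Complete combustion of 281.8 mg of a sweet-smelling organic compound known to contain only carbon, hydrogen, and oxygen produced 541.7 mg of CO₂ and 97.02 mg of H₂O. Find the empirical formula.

C8H7O5

mol C = 0.5417 g CO₂ ÷ 44.009 g/mol = 0.012309 mol
mol H = 2 × 0.09702 g H₂O ÷ 18.015 g/mol = 0.010771 mol
mass O = 0.2818 − (0.14784 + 0.010857) = 0.12310 g → mol O = 0.12310 ÷ 15.999 = 0.0076943 mol
Divide by the smallest (0.0076943 mol): C 1.600, H 1.400, O 1.000
Multiplying each by 5 gives whole numbers: C 8.00, H 7.00, O 5.00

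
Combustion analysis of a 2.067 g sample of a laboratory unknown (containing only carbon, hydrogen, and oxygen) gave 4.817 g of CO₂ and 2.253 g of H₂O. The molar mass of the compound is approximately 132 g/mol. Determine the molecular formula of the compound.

C7H16O2

mol C = 4.817 g CO₂ ÷ 44.009 g/mol = 0.10945 mol
mol H = 2 × 2.253 g H₂O ÷ 18.015 g/mol = 0.25012 mol
mass O = 2.067 − (1.3147 + 0.25213) = 0.50021 g → mol O = 0.50021 ÷ 15.999 = 0.031265 mol
Divide by the smallest (0.031265 mol): C 3.501, H 8.000, O 1.000
Multiplying each by 2 gives whole numbers: C 7.00, H 16.00, O 2.00
Empirical formula: C7H16O2
Empirical-formula mass = 132.20 g/mol; 132 ÷ 132.20 ≈ 1, so the molecular formula is C7H16O2.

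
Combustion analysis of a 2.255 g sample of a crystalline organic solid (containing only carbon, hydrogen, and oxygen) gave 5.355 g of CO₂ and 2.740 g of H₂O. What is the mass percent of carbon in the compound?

mol C = 5.355 g CO₂ ÷ 44.009 g/mol = 0.12168 mol
mol H = 2 × 2.740 g H₂O ÷ 18.015 g/mol = 0.30419 mol
mass O = 2.255 − (1.4615 + 0.30662) = 0.48688 g → mol O = 0.48688 ÷ 15.999 = 0.030432 mol
mass % C = 1.4615 g ÷ 2.255 g × 100%

64.81%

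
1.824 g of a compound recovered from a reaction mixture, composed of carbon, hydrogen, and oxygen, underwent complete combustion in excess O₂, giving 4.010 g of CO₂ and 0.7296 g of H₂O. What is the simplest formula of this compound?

mol C = 4.010 g CO₂ ÷ 44.009 g/mol = 0.091118 mol
mol H = 2 × 0.7296 g H₂O ÷ 18.015 g/mol = 0.080999 mol
mass O = 1.824 − (1.0944 + 0.081647) = 0.64794 g → mol O = 0.64794 ÷ 15.999 = 0.040499 mol
Divide by the smallest (0.040499 mol): C 2.250, H 2.000, O 1.000
Multiplying each by 4 gives whole numbers: C 9.00, H 8.00, O 4.00

C9H8O4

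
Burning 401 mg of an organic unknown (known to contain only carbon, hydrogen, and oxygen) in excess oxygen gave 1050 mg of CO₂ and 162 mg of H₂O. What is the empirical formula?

C4H3O

mol C = 1.05 g CO₂ ÷ 44.009 g/mol = 0.02386 mol
mol H = 2 × 0.162 g H₂O ÷ 18.015 g/mol = 0.01799 mol
mass O = 0.401 − (0.2866 + 0.01813) = 0.09630 g → mol O = 0.09630 ÷ 15.999 = 0.006019 mol
Divide by the smallest (0.006019 mol): C 3.964, H 2.988, O 1.000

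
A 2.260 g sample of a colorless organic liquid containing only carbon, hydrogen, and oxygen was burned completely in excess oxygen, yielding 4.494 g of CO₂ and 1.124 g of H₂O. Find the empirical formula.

C9H11O5

mol C = 4.494 g CO₂ ÷ 44.009 g/mol = 0.10212 mol
mol H = 2 × 1.124 g H₂O ÷ 18.015 g/mol = 0.12478 mol
mass O = 2.260 − (1.2265 + 0.12578) = 0.90771 g → mol O = 0.90771 ÷ 15.999 = 0.056735 mol
Divide by the smallest (0.056735 mol): C 1.800, H 2.199, O 1.000
Multiplying each by 5 gives whole numbers: C 9.00, H 11.00, O 5.00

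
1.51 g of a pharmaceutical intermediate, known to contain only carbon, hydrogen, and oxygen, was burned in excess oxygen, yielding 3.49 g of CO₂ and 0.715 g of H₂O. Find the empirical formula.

C8H8O3

mol C = 3.49 g CO₂ ÷ 44.009 g/mol = 0.07930 mol
mol H = 2 × 0.715 g H₂O ÷ 18.015 g/mol = 0.07938 mol
mass O = 1.51 − (0.9525 + 0.08001) = 0.4775 g → mol O = 0.4775 ÷ 15.999 = 0.02985 mol
Divide by the smallest (0.02985 mol): C 2.657, H 2.660, O 1.000
Multiplying each by 3 gives whole numbers: C 7.97, H 7.98, O 3.00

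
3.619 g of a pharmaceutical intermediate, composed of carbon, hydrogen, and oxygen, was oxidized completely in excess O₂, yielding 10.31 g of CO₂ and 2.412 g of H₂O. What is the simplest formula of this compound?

C7H8O

mol C = 10.31 g CO₂ ÷ 44.009 g/mol = 0.23427 mol
mol H = 2 × 2.412 g H₂O ÷ 18.015 g/mol = 0.26778 mol
mass O = 3.619 − (2.8138 + 0.26992) = 0.53526 g → mol O = 0.53526 ÷ 15.999 = 0.033456 mol
Divide by the smallest (0.033456 mol): C 7.002, H 8.004, O 1.000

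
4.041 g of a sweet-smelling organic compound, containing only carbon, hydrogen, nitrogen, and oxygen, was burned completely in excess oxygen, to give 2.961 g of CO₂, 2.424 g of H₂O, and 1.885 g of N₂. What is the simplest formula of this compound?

mol C = 2.961 g CO₂ ÷ 44.009 g/mol = 0.067282 mol
mol H = 2 × 2.424 g H₂O ÷ 18.015 g/mol = 0.26911 mol
mol N = 2 × 1.885 g N₂ ÷ 28.014 g/mol = 0.13458 mol
mass O = 4.041 − (0.80812 + 0.27126 + 1.8850) = 1.0766 g → mol O = 1.0766 ÷ 15.999 = 0.067293 mol
Divide by the smallest (0.067282 mol): C 1.000, H 4.000, N 2.000, O 1.000

CH4N2O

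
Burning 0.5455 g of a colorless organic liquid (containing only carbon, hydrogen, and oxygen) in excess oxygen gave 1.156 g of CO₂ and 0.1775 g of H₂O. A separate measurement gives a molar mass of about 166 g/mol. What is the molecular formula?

mol C = 1.156 g CO₂ ÷ 44.009 g/mol = 0.026267 mol
mol H = 2 × 0.1775 g H₂O ÷ 18.015 g/mol = 0.019706 mol
mass O = 0.5455 − (0.31550 + 0.019863) = 0.21014 g → mol O = 0.21014 ÷ 15.999 = 0.013135 mol
Divide by the smallest (0.013135 mol): C 2.000, H 1.500, O 1.000
Multiplying each by 2 gives whole numbers: C 4.00, H 3.00, O 2.00
Empirical formula: C4H3O2
Empirical-formula mass = 83.07 g/mol; 166 ÷ 83.07 ≈ 2, so the molecular formula is C8H6O4.

C8H6O4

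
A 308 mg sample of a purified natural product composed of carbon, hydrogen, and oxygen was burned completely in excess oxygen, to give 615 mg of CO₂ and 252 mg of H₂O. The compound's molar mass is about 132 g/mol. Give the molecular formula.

mol C = 0.615 g CO₂ ÷ 44.009 g/mol = 0.01397 mol
mol H = 2 × 0.252 g H₂O ÷ 18.015 g/mol = 0.02798 mol
mass O = 0.308 − (0.1678 + 0.02820) = 0.1120 g → mol O = 0.1120 ÷ 15.999 = 0.006997 mol
Divide by the smallest (0.006997 mol): C 1.997, H 3.998, O 1.000
Empirical formula: C2H4O
Empirical-formula mass = 44.05 g/mol; 132 ÷ 44.05 ≈ 3, so the molecular formula is C6H12O3.

C6H12O3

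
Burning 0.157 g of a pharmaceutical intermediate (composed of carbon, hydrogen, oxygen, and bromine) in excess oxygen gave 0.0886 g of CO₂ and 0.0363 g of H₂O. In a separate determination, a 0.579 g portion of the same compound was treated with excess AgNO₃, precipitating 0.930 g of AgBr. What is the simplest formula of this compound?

C3H6Br2O2

mol C = 0.0886 g CO₂ ÷ 44.009 g/mol = 0.002013 mol
mol H = 2 × 0.0363 g H₂O ÷ 18.015 g/mol = 0.004030 mol
From the AgBr data: mol Br per gram of compound = (0.930 ÷ 187.772) ÷ 0.579 = 0.008554 mol/g, so in the 0.157 g combustion sample mol Br = 0.001343 mol
mass O = 0.157 − (0.02418 + 0.004062 + 0.1073) = 0.02145 g → mol O = 0.02145 ÷ 15.999 = 0.001340 mol
Divide by the smallest (0.001340 mol): C 1.502, H 3.006, Br 1.002, O 1.000
Multiplying each by 2 gives whole numbers: C 3.00, H 6.01, Br 2.00, O 2.00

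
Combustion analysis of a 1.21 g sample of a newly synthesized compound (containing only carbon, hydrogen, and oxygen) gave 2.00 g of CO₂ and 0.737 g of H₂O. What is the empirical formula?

C5H9O4

mol C = 2.00 g CO₂ ÷ 44.009 g/mol = 0.04545 mol
mol H = 2 × 0.737 g H₂O ÷ 18.015 g/mol = 0.08182 mol
mass O = 1.21 − (0.5458 + 0.08248) = 0.5817 g → mol O = 0.5817 ÷ 15.999 = 0.03636 mol
Divide by the smallest (0.03636 mol): C 1.250, H 2.250, O 1.000
Multiplying each by 4 gives whole numbers: C 5.00, H 9.00, O 4.00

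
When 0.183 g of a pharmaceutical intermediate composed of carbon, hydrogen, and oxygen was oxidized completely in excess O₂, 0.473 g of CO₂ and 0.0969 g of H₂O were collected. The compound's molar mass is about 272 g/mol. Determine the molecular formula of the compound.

mol C = 0.473 g CO₂ ÷ 44.009 g/mol = 0.01075 mol
mol H = 2 × 0.0969 g H₂O ÷ 18.015 g/mol = 0.01076 mol
mass O = 0.183 − (0.1291 + 0.01084) = 0.04306 g → mol O = 0.04306 ÷ 15.999 = 0.002692 mol
Divide by the smallest (0.002692 mol): C 3.993, H 3.997, O 1.000
Empirical formula: C4H4O
Empirical-formula mass = 68.08 g/mol; 272 ÷ 68.08 ≈ 4, so the molecular formula is C16H16O4.

C16H16O4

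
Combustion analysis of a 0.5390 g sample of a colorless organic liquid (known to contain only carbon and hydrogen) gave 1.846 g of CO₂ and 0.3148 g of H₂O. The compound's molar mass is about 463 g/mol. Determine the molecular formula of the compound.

C36H30

mol C = 1.846 g CO₂ ÷ 44.009 g/mol = 0.041946 mol
mol H = 2 × 0.3148 g H₂O ÷ 18.015 g/mol = 0.034949 mol
Divide by the smallest (0.034949 mol): C 1.200, H 1.000
Multiplying each by 5 gives whole numbers: C 6.00, H 5.00
Empirical formula: C6H5
Empirical-formula mass = 77.11 g/mol; 463 ÷ 77.11 ≈ 6, so the molecular formula is C36H30.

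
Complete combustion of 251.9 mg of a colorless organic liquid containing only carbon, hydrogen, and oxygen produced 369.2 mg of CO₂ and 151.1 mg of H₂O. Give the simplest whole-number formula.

mol C = 0.3692 g CO₂ ÷ 44.009 g/mol = 0.0083892 mol
mol H = 2 × 0.1511 g H₂O ÷ 18.015 g/mol = 0.016775 mol
mass O = 0.2519 − (0.10076 + 0.016909) = 0.13423 g → mol O = 0.13423 ÷ 15.999 = 0.0083898 mol
Divide by the smallest (0.0083892 mol): C 1.000, H 2.000, O 1.000

CH2O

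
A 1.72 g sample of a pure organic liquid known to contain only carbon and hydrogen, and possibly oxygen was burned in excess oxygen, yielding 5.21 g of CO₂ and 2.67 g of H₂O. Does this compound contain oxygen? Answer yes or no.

no

mol C = 5.21 g CO₂ ÷ 44.009 g/mol = 0.1184 mol
mol H = 2 × 2.67 g H₂O ÷ 18.015 g/mol = 0.2964 mol
C and H together account for 1.721 g — essentially the entire 1.72 g sample — so the compound contains no oxygen.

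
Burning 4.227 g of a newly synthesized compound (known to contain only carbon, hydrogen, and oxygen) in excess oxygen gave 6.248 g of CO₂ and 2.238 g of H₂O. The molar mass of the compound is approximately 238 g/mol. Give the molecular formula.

mol C = 6.248 g CO₂ ÷ 44.009 g/mol = 0.14197 mol
mol H = 2 × 2.238 g H₂O ÷ 18.015 g/mol = 0.24846 mol
mass O = 4.227 − (1.7052 + 0.25045) = 2.2713 g → mol O = 2.2713 ÷ 15.999 = 0.14197 mol
Divide by the smallest (0.14197 mol): C 1.000, H 1.750, O 1.000
Multiplying each by 4 gives whole numbers: C 4.00, H 7.00, O 4.00
Empirical formula: C4H7O4
Empirical-formula mass = 119.10 g/mol; 238 ÷ 119.10 ≈ 2, so the molecular formula is C8H14O8.

C8H14O8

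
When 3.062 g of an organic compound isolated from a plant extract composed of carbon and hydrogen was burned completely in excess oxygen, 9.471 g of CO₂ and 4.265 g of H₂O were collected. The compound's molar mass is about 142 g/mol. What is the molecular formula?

mol C = 9.471 g CO₂ ÷ 44.009 g/mol = 0.21521 mol
mol H = 2 × 4.265 g H₂O ÷ 18.015 g/mol = 0.47349 mol
Divide by the smallest (0.21521 mol): C 1.000, H 2.200
Multiplying each by 5 gives whole numbers: C 5.00, H 11.00
Empirical formula: C5H11
Empirical-formula mass = 71.14 g/mol; 142 ÷ 71.14 ≈ 2, so the molecular formula is C10H22.

C10H22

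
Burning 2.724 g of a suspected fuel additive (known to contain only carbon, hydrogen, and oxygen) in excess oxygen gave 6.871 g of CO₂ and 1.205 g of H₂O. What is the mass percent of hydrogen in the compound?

4.95%

mol C = 6.871 g CO₂ ÷ 44.009 g/mol = 0.15613 mol
mol H = 2 × 1.205 g H₂O ÷ 18.015 g/mol = 0.13378 mol
mass O = 2.724 − (1.8752 + 0.13485) = 0.71391 g → mol O = 0.71391 ÷ 15.999 = 0.044622 mol
mass % H = 0.13485 g ÷ 2.724 g × 100%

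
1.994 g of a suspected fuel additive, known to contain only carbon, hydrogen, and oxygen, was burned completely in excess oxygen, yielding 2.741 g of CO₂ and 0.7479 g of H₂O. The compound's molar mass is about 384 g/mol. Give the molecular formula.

mol C = 2.741 g CO₂ ÷ 44.009 g/mol = 0.062283 mol
mol H = 2 × 0.7479 g H₂O ÷ 18.015 g/mol = 0.083031 mol
mass O = 1.994 − (0.74808 + 0.083695) = 1.1622 g → mol O = 1.1622 ÷ 15.999 = 0.072644 mol
Divide by the smallest (0.062283 mol): C 1.000, H 1.333, O 1.166
Multiplying each by 6 gives whole numbers: C 6.00, H 8.00, O 7.00
Empirical formula: C6H8O7
Empirical-formula mass = 192.12 g/mol; 384 ÷ 192.12 ≈ 2, so the molecular formula is C12H16O14.

C12H16O14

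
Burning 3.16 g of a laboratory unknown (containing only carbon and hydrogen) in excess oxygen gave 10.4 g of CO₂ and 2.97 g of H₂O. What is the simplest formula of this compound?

C5H7

mol C = 10.4 g CO₂ ÷ 44.009 g/mol = 0.2363 mol
mol H = 2 × 2.97 g H₂O ÷ 18.015 g/mol = 0.3297 mol
Divide by the smallest (0.2363 mol): C 1.000, H 1.395
Multiplying each by 5 gives whole numbers: C 5.00, H 6.98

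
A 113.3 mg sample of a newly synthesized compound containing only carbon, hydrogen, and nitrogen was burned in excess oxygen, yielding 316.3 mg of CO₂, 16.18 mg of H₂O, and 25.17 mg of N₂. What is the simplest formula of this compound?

mol C = 0.3163 g CO₂ ÷ 44.009 g/mol = 0.0071872 mol
mol H = 2 × 0.01618 g H₂O ÷ 18.015 g/mol = 0.0017963 mol
mol N = 2 × 0.02517 g N₂ ÷ 28.014 g/mol = 0.0017970 mol
Divide by the smallest (0.0017963 mol): C 4.001, H 1.000, N 1.000

C4HN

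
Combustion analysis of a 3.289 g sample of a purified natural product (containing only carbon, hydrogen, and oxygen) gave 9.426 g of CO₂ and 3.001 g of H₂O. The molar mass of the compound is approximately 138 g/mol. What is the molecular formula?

C9H14O

mol C = 9.426 g CO₂ ÷ 44.009 g/mol = 0.21418 mol
mol H = 2 × 3.001 g H₂O ÷ 18.015 g/mol = 0.33317 mol
mass O = 3.289 − (2.5726 + 0.33583) = 0.38061 g → mol O = 0.38061 ÷ 15.999 = 0.023790 mol
Divide by the smallest (0.023790 mol): C 9.003, H 14.005, O 1.000
Empirical formula: C9H14O
Empirical-formula mass = 138.21 g/mol; 138 ÷ 138.21 ≈ 1, so the molecular formula is C9H14O.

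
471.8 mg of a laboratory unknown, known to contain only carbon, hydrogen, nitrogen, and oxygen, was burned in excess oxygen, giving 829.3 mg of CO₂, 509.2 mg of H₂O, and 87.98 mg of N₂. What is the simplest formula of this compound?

mol C = 0.8293 g CO₂ ÷ 44.009 g/mol = 0.018844 mol
mol H = 2 × 0.5092 g H₂O ÷ 18.015 g/mol = 0.056531 mol
mol N = 2 × 0.08798 g N₂ ÷ 28.014 g/mol = 0.0062811 mol
mass O = 0.4718 − (0.22633 + 0.056983 + 0.087980) = 0.10050 g → mol O = 0.10050 ÷ 15.999 = 0.0062819 mol
Divide by the smallest (0.0062811 mol): C 3.000, H 9.000, N 1.000, O 1.000

C3H9NO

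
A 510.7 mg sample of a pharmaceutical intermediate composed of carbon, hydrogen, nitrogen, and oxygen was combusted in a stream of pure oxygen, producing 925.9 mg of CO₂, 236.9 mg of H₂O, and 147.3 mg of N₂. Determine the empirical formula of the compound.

mol C = 0.9259 g CO₂ ÷ 44.009 g/mol = 0.021039 mol
mol H = 2 × 0.2369 g H₂O ÷ 18.015 g/mol = 0.026300 mol
mol N = 2 × 0.1473 g N₂ ÷ 28.014 g/mol = 0.010516 mol
mass O = 0.5107 − (0.25270 + 0.026511 + 0.14730) = 0.084191 g → mol O = 0.084191 ÷ 15.999 = 0.0052623 mol
Divide by the smallest (0.0052623 mol): C 3.998, H 4.998, N 1.998, O 1.000

C4H5N2O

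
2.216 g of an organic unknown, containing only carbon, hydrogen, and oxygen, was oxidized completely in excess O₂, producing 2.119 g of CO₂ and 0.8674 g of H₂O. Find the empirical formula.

mol C = 2.119 g CO₂ ÷ 44.009 g/mol = 0.048149 mol
mol H = 2 × 0.8674 g H₂O ÷ 18.015 g/mol = 0.096298 mol
mass O = 2.216 − (0.57832 + 0.097068) = 1.5406 g → mol O = 1.5406 ÷ 15.999 = 0.096294 mol
Divide by the smallest (0.048149 mol): C 1.000, H 2.000, O 2.000

CH2O2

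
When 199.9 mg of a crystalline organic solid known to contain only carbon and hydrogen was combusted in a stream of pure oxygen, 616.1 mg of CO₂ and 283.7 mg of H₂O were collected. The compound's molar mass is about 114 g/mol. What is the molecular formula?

C8H18

mol C = 0.6161 g CO₂ ÷ 44.009 g/mol = 0.013999 mol
mol H = 2 × 0.2837 g H₂O ÷ 18.015 g/mol = 0.031496 mol
Divide by the smallest (0.013999 mol): C 1.000, H 2.250
Multiplying each by 4 gives whole numbers: C 4.00, H 9.00
Empirical formula: C4H9
Empirical-formula mass = 57.12 g/mol; 114 ÷ 57.12 ≈ 2, so the molecular formula is C8H18.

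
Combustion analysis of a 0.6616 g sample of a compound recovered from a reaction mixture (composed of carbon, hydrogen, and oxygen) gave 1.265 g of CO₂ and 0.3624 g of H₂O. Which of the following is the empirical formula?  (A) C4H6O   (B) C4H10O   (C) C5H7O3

(C) C5H7O3

mol C = 1.265 g CO₂ ÷ 44.009 g/mol = 0.028744 mol
mol H = 2 × 0.3624 g H₂O ÷ 18.015 g/mol = 0.040233 mol
mass O = 0.6616 − (0.34525 + 0.040555) = 0.27580 g → mol O = 0.27580 ÷ 15.999 = 0.017239 mol
Divide by the smallest (0.017239 mol): C 1.667, H 2.334, O 1.000
Multiplying each by 3 gives whole numbers: C 5.00, H 7.00, O 3.00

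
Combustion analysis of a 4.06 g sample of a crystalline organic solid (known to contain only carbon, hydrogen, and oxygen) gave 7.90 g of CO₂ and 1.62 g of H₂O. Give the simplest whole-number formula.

mol C = 7.90 g CO₂ ÷ 44.009 g/mol = 0.1795 mol
mol H = 2 × 1.62 g H₂O ÷ 18.015 g/mol = 0.1799 mol
mass O = 4.06 − (2.156 + 0.1813) = 1.723 g → mol O = 1.723 ÷ 15.999 = 0.1077 mol
Divide by the smallest (0.1077 mol): C 1.667, H 1.670, O 1.000
Multiplying each by 3 gives whole numbers: C 5.00, H 5.01, O 3.00

C5H5O3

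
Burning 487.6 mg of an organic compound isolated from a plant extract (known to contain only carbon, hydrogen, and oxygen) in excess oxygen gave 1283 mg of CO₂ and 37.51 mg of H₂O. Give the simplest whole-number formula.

mol C = 1.283 g CO₂ ÷ 44.009 g/mol = 0.029153 mol
mol H = 2 × 0.03751 g H₂O ÷ 18.015 g/mol = 0.0041643 mol
mass O = 0.4876 − (0.35016 + 0.0041976) = 0.13324 g → mol O = 0.13324 ÷ 15.999 = 0.0083283 mol
Divide by the smallest (0.0041643 mol): C 7.001, H 1.000, O 2.000

C7HO2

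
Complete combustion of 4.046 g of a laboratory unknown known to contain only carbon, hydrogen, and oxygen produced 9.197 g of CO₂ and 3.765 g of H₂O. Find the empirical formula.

mol C = 9.197 g CO₂ ÷ 44.009 g/mol = 0.20898 mol
mol H = 2 × 3.765 g H₂O ÷ 18.015 g/mol = 0.41799 mol
mass O = 4.046 − (2.5101 + 0.42133) = 1.1146 g → mol O = 1.1146 ÷ 15.999 = 0.069668 mol
Divide by the smallest (0.069668 mol): C 3.000, H 6.000, O 1.000

C3H6O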